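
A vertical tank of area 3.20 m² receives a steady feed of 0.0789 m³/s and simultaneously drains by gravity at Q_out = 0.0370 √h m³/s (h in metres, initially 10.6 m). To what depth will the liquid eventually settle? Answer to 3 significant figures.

4.55 m

A dh/dt = Q_in − 0.0370 √h. Steady state requires inflow = outflow:
Q_in = 0.0370 √h_ss ⇒ √h_ss = 0.0789/0.0370 = 2.1324.
h_ss = 2.1324² = 4.5473 m. (Since h₀ = 10.6 m > h_ss, the level will fall toward this value.)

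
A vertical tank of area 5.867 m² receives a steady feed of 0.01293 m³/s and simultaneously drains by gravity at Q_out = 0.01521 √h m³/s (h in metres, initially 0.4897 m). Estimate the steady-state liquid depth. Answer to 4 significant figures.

Accumulation of liquid (constant cross-section A): A dh/dt = Q_in − 0.01521 √h. At steady state dh/dt = 0:
Q_in = 0.01521 √h_ss ⇒ √h_ss = 0.01293/0.01521 = 0.850099.
h_ss = 0.850099² = 0.722668 m. (Since h₀ = 0.4897 m < h_ss, the level will rise toward this value.)

0.7227 m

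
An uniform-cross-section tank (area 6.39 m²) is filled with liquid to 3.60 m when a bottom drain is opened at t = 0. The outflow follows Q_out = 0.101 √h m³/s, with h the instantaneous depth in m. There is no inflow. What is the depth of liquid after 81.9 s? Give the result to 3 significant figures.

1.56 m

With no inflow, A dh/dt = −0.101 √h.
Separate and integrate: 2(√h − √h₀) = −(0.101/A) t.
√h = √3.60 − 0.101·81.9/(2·6.39) = 1.8974 − 0.64725 = 1.2501.
h = 1.2501² = 1.5628 m.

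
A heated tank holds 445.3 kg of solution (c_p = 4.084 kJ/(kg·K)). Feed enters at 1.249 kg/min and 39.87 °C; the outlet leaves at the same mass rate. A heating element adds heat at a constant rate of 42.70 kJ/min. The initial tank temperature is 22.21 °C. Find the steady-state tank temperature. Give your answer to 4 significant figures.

Energy balance: M c_p dT/dt = ṁ c_p (T_in − T) + 42.70.
At steady state dT/dt = 0 ⇒ T_ss = T_in + Q̇/(ṁ c_p) = 39.87 + 42.70/(1.249·4.084) = 48.2410 °C.

48.24 °C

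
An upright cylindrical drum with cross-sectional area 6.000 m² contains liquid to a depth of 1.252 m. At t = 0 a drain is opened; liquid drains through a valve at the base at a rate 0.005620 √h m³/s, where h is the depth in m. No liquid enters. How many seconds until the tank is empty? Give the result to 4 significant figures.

A dh/dt = −Q_out = −0.005620 √h.
This is separable: 2 d(√h)/dt = −0.005620/A, so √h = √h₀ − (0.005620/(2A)) t.
Tank is empty when √h = 0: t_empty = 2A√h₀/0.005620.
t_empty = 2·6.000·√1.252/0.005620 = 12.0000·1.11893/0.005620 = 2389.17 s.

2389 s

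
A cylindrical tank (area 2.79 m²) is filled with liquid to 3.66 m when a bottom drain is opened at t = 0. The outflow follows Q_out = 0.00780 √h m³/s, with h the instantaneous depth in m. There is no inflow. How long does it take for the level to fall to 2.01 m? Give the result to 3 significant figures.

354 s

With no inflow, A dh/dt = −0.00780 √h.
∫ h^(−1/2) dh = −(0.00780/A) ∫ dt, giving 2√h = 2√h₀ − (0.00780/A) t.
t = 2A(√h₀ − √h)/0.00780 = 2·2.79·(√3.66 − √2.01)/0.00780
  = 5.5800 × (1.9131 − 1.4177) / 0.00780 = 354.38 s.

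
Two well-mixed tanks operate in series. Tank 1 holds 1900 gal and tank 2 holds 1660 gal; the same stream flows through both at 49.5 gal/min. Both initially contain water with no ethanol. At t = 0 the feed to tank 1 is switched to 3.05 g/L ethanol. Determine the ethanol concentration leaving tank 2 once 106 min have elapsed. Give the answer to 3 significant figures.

2.42 g/L

Species balance on tank i: dCᵢ/dt = (Cᵢ₋₁ − Cᵢ)/τᵢ with τᵢ = Vᵢ/Q.
τ₁ = 1900/49.5 = 38.384 min; τ₂ = 1660/49.5 = 33.535 min.
Solving the cascade with C₁(0)=C₂(0)=0 gives C₂(t) = C_in[1 − (τ₁ e^(−t/τ₁) − τ₂ e^(−t/τ₂))/(τ₁ − τ₂)].
At t = 106: e^(−t/τ₁) = 0.063192, e^(−t/τ₂) = 0.042390.
C₂ = 3.05·[1 − (38.384·0.063192 − 33.535·0.042390)/(4.8485)] = 3.05·0.79293 = 2.4184 g/L.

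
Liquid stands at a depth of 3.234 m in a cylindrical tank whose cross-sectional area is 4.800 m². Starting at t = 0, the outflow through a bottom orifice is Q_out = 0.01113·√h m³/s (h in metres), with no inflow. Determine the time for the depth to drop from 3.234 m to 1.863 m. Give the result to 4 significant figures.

A dh/dt = −Q_out = −0.01113 √h.
Separate and integrate: 2(√h − √h₀) = −(0.01113/A) t.
t = 2A(√h₀ − √h)/0.01113 = 2·4.800·(√3.234 − √1.863)/0.01113
  = 9.60000 × (1.79833 − 1.36492) / 0.01113 = 373.835 s.

373.8 s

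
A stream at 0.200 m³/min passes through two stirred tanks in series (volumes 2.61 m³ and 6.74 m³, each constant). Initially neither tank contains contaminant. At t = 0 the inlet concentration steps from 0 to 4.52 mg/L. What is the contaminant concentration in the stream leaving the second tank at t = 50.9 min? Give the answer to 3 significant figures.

Time constants: τᵢ = Vᵢ/Q for each well-mixed tank.
τ₁ = 2.61/0.200 = 13.050 min; τ₂ = 6.74/0.200 = 33.700 min.
Tank 1: C₁ = C_in(1 − e^(−t/τ₁)). Tank 2 (τ₁ ≠ τ₂): C₂ = C_in[1 − (τ₁ e^(−t/τ₁) − τ₂ e^(−t/τ₂))/(τ₁ − τ₂)].
At t = 50.9: e^(−t/τ₁) = 0.020234, e^(−t/τ₂) = 0.22082.
C₂ = 4.52·[1 − (13.050·0.020234 − 33.700·0.22082)/(-20.650)] = 4.52·0.65241 = 2.9489 mg/L.

2.95 mg/L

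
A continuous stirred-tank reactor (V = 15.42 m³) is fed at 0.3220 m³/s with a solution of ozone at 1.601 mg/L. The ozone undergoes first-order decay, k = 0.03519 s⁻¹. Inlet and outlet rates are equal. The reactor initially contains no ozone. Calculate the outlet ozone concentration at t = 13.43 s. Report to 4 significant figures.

0.3154 mg/L

V dC/dt = Q(C_in − C) − k V C.
This is linear with rate a = Q/V + k = 0.0560720 s⁻¹.
C_ss = Q C_in/(Q + kV) = 0.596234 mg/L; C(t) = C_ss + (C₀ − C_ss) e^(−a t).
C(13.43) = 0.596234 + (-0.596234)·e^(−0.0560720·13.43) = 0.596234 + (-0.596234)·0.470930 = 0.315450 mg/L.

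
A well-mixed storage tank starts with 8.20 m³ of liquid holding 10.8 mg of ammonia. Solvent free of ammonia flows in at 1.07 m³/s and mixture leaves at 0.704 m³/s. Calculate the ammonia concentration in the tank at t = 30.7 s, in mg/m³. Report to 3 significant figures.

0.106 mg/m³

Let m(t) be the amount of ammonia. Volume: V(t) = V₀ + (Q_in − Q_out) t = 8.20 + 0.36600 t; V(30.7) = 19.436 m³.
No ammonia enters, so dm/dt = −Q_out · (m/V).
Separate: dm/m = −Q_out dt/V(t) ⇒ ln(m/m₀) = −(Q_out/(Q_in−Q_out)) ln(V/V₀).
m = m₀ (V₀/V)^(Q_out/(Q_in−Q_out)) = 10.8 × (8.20/19.436)^(1.9235) = 2.0535 mg.
C = m/V = 2.0535/19.436 = 0.10566 mg/m³.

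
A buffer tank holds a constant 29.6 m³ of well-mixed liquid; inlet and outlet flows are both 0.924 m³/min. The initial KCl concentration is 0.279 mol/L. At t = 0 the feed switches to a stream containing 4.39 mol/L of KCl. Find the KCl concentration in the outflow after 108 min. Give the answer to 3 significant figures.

4.25 mol/L

Accumulation = in − out for the solute gives V dC/dt = Q(C_in − C).
Time constant τ = V/Q = 29.6/0.924 = 32.035 min.
C approaches C_in exponentially: C(t) = C_in + (C₀ − C_in) e^(−t/τ).
C(108) = 4.39 + (0.279 − 4.39)·e^(−108/32.035) = 4.39 + (-4.1110)·0.034343 = 4.2488 mol/L.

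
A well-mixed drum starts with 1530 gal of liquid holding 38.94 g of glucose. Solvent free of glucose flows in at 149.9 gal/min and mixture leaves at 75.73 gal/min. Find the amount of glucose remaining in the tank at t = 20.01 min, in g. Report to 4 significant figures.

19.49 g

Total volume: dV/dt = Q_in − Q_out = 74.1700 gal/min, so V(t) = 1530 + 74.1700 t and V(20.01) = 3014.14 gal.
Species balance (pure solvent in): dm/dt = −Q_out · m/V(t).
Separate: dm/m = −Q_out dt/V(t) ⇒ ln(m/m₀) = −(Q_out/(Q_in−Q_out)) ln(V/V₀).
m = m₀ (V₀/V)^(Q_out/(Q_in−Q_out)) = 38.94 × (1530/3014.14)^(1.02103) = 19.4863 g.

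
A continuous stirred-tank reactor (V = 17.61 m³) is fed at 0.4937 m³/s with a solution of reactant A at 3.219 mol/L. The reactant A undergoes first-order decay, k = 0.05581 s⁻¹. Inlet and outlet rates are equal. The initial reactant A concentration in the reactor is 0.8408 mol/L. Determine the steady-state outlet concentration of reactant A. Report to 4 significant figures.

1.076 mol/L

V dC/dt = Q(C_in − C) − k V C.
At steady state: 0 = Q C_in − (Q + kV) C_ss, so C_ss = Q C_in/(Q + kV).
C_ss = 0.4937·3.219/(0.4937 + 0.05581·17.61) = 1.58922/1.47651 = 1.07633 mol/L.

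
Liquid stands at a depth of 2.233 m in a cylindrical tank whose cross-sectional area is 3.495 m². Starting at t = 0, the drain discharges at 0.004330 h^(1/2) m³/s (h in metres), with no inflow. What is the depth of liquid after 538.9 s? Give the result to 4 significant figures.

With no inflow, A dh/dt = −0.004330 √h.
This is separable: 2 d(√h)/dt = −0.004330/A, so √h = √h₀ − (0.004330/(2A)) t.
√h = √2.233 − 0.004330·538.9/(2·3.495) = 1.49432 − 0.333825 = 1.16050.
h = 1.16050² = 1.34675 m.

1.347 m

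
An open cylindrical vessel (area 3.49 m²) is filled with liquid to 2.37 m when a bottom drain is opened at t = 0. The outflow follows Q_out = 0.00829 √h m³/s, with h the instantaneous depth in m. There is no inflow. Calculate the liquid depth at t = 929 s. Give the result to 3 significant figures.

0.190 m

With no inflow, A dh/dt = −0.00829 √h.
∫ h^(−1/2) dh = −(0.00829/A) ∫ dt, giving 2√h = 2√h₀ − (0.00829/A) t.
√h = √2.37 − 0.00829·929/(2·3.49) = 1.5395 − 1.1034 = 0.43613.
h = 0.43613² = 0.19021 m.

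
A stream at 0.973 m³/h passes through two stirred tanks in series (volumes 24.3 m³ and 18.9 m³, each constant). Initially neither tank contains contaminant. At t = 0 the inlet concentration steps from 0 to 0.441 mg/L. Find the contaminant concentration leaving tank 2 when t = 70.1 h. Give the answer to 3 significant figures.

Each tank obeys Vᵢ dCᵢ/dt = Q(Cᵢ₋₁ − Cᵢ), so τᵢ = Vᵢ/Q.
τ₁ = 24.3/0.973 = 24.974 h; τ₂ = 18.9/0.973 = 19.424 h.
Solving the cascade with C₁(0)=C₂(0)=0 gives C₂(t) = C_in[1 − (τ₁ e^(−t/τ₁) − τ₂ e^(−t/τ₂))/(τ₁ − τ₂)].
At t = 70.1: e^(−t/τ₁) = 0.060393, e^(−t/τ₂) = 0.027083.
C₂ = 0.441·[1 − (24.974·0.060393 − 19.424·0.027083)/(5.5498)] = 0.441·0.82302 = 0.36295 mg/L.

0.363 mg/L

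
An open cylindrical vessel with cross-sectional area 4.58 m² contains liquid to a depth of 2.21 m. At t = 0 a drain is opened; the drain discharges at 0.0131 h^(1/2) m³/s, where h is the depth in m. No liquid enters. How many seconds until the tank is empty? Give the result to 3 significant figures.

1040 s

Mass balance (ρ constant): A dh/dt = −0.0131 √h.
Separate and integrate: 2(√h − √h₀) = −(0.0131/A) t.
Tank is empty when √h = 0: t_empty = 2A√h₀/0.0131.
t_empty = 2·4.58·√2.21/0.0131 = 9.1600·1.4866/0.0131 = 1039.5 s.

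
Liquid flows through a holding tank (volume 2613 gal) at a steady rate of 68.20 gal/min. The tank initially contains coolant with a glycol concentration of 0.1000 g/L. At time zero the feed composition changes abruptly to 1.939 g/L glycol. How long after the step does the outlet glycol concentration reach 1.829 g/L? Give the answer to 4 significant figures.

Species balance on the tank: V dC/dt = Q(C_in − C), so τ = V/Q = 38.3138 min.
C(t) = C_in + (C₀ − C_in) e^(−t/τ). Set C = 1.829 and solve for t:
e^(−t/τ) = (C − C_in)/(C₀ − C_in) = (1.829 − 1.939)/(0.1000 − 1.939) = 0.0598151
t = −τ ln(…) = 38.3138 × 2.81650 = 107.911 min.

107.9 min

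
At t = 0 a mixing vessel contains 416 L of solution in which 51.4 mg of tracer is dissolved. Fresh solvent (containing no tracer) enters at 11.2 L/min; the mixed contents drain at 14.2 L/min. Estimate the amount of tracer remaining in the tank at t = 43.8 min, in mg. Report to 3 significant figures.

8.52 mg

Total volume: dV/dt = Q_in − Q_out = -3.0000 L/min, so V(t) = 416 − 3.0000 t and V(43.8) = 284.60 L.
No tracer enters, so dm/dt = −Q_out · (m/V).
dm/m = −Q_out dt/(V₀ − 3.0000 t); integrating gives ln(m/m₀) = −(Q_out/(Q_in−Q_out)) ln(V/V₀).
m = m₀ (V₀/V)^(Q_out/(Q_in−Q_out)) = 51.4 × (416/284.60)^(-4.7333) = 8.5238 mg.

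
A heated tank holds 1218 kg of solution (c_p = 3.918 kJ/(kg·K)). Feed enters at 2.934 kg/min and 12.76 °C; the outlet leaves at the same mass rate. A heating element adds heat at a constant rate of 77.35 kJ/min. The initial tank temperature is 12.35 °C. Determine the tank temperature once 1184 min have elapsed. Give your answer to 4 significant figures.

Unsteady energy balance on the tank contents: M c_p dT/dt = ṁ c_p (T_in − T) + 77.35.
τ = M/ṁ = 415.133 min; T_ss = T_in + Q̇/(ṁ c_p) = 12.76 + 77.35/(2.934·3.918) = 19.4888 °C.
Integrating: T(t) = T_ss + (T₀ − T_ss) e^(−t/τ).
T(1184) = 19.4888 + (-7.13877)·e^(−1184/415.133) = 19.4888 + (-7.13877)·0.0577231 = 19.0767 °C.

19.08 °C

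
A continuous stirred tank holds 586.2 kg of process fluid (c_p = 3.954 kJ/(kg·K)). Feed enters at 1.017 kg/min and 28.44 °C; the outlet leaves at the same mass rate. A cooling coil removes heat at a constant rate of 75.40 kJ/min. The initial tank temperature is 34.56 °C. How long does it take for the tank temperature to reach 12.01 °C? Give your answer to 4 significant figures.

M c_p dT/dt = ṁ c_p (T_in − T) − Q̇.
τ = M/ṁ = 576.401 min; T_ss = T_in − Q̇/(ṁ c_p) = 9.68946 °C.
T(t) = T_ss + (T₀ − T_ss) e^(−t/τ). Set T = 12.01:
e^(−t/τ) = (12.01 − 9.68946)/(34.56 − 9.68946) = 0.0933047
t = −576.401 · ln(0.0933047) = 1367.16 min.

1367 min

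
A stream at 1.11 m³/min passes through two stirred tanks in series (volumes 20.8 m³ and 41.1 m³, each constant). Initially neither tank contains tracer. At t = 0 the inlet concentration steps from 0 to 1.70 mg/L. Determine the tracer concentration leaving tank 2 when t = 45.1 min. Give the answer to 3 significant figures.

0.839 mg/L

Each tank obeys Vᵢ dCᵢ/dt = Q(Cᵢ₋₁ − Cᵢ), so τᵢ = Vᵢ/Q.
τ₁ = 20.8/1.11 = 18.739 min; τ₂ = 41.1/1.11 = 37.027 min.
Solving the cascade with C₁(0)=C₂(0)=0 gives C₂(t) = C_in[1 − (τ₁ e^(−t/τ₁) − τ₂ e^(−t/τ₂))/(τ₁ − τ₂)].
At t = 45.1: e^(−t/τ₁) = 0.090105, e^(−t/τ₂) = 0.29581.
C₂ = 1.70·[1 − (18.739·0.090105 − 37.027·0.29581)/(-18.288)] = 1.70·0.49341 = 0.83880 mg/L.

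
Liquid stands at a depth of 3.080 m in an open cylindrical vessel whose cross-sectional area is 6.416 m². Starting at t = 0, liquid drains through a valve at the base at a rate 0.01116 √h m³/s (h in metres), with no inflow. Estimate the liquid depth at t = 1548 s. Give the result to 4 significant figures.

0.1670 m

Mass balance (ρ constant): A dh/dt = −0.01116 √h.
Separate and integrate: 2(√h − √h₀) = −(0.01116/A) t.
√h = √3.080 − 0.01116·1548/(2·6.416) = 1.75499 − 1.34630 = 0.408696.
h = 0.408696² = 0.167033 m.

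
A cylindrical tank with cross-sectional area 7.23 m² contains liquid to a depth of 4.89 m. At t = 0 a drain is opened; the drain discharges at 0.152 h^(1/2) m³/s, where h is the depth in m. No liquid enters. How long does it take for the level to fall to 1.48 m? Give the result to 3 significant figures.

A dh/dt = −Q_out = −0.152 √h.
Separate and integrate: 2(√h − √h₀) = −(0.152/A) t.
t = 2A(√h₀ − √h)/0.152 = 2·7.23·(√4.89 − √1.48)/0.152
  = 14.460 × (2.2113 − 1.2166) / 0.152 = 94.635 s.

94.6 s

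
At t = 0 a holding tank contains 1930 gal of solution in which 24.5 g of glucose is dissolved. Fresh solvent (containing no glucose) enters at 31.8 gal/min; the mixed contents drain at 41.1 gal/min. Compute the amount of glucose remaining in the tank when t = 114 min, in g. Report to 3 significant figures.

0.724 g

Let m(t) be the amount of glucose. Volume: V(t) = V₀ + (Q_in − Q_out) t = 1930 − 9.3000 t; V(114) = 869.80 gal.
No glucose enters, so dm/dt = −Q_out · (m/V).
dm/m = −Q_out dt/(V₀ − 9.3000 t); integrating gives ln(m/m₀) = −(Q_out/(Q_in−Q_out)) ln(V/V₀).
m = m₀ (V₀/V)^(Q_out/(Q_in−Q_out)) = 24.5 × (1930/869.80)^(-4.4194) = 0.72354 g.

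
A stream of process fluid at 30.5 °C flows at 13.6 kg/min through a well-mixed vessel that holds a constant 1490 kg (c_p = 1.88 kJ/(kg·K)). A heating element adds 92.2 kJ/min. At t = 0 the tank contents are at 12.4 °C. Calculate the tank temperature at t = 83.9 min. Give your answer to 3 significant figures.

24.0 °C

Unsteady energy balance on the tank contents: M c_p dT/dt = ṁ c_p (T_in − T) + 92.2.
τ = M/ṁ = 109.56 min; T_ss = T_in + Q̇/(ṁ c_p) = 30.5 + 92.2/(13.6·1.88) = 34.106 °C.
This is linear first-order; T(t) = T_ss + (T₀ − T_ss) e^(−t/τ).
T(83.9) = 34.106 + (-21.706)·e^(−83.9/109.56) = 34.106 + (-21.706)·0.46496 = 24.014 °C.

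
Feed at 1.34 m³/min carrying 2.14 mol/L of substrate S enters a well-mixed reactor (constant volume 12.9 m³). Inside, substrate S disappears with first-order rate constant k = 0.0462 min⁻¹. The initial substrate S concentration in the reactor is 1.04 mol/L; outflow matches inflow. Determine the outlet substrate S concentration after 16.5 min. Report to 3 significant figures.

V dC/dt = Q(C_in − C) − k V C.
This is linear with rate a = Q/V + k = 0.15008 min⁻¹.
C_ss = Q C_in/(Q + kV) = 1.4812 mol/L; C(t) = C_ss + (C₀ − C_ss) e^(−a t).
C(16.5) = 1.4812 + (-0.44121)·e^(−0.15008·16.5) = 1.4812 + (-0.44121)·0.084058 = 1.4441 mol/L.

1.44 mol/L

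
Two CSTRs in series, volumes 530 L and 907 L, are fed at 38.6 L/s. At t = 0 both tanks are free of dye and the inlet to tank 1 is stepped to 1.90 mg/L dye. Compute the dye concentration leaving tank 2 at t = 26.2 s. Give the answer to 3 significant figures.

0.797 mg/L

Species balance on tank i: dCᵢ/dt = (Cᵢ₋₁ − Cᵢ)/τᵢ with τᵢ = Vᵢ/Q.
τ₁ = 530/38.6 = 13.731 s; τ₂ = 907/38.6 = 23.497 s.
Tank 1: C₁ = C_in(1 − e^(−t/τ₁)). Tank 2 (τ₁ ≠ τ₂): C₂ = C_in[1 − (τ₁ e^(−t/τ₁) − τ₂ e^(−t/τ₂))/(τ₁ − τ₂)].
At t = 26.2: e^(−t/τ₁) = 0.14835, e^(−t/τ₂) = 0.32791.
C₂ = 1.90·[1 − (13.731·0.14835 − 23.497·0.32791)/(-9.7668)] = 1.90·0.41966 = 0.79736 mg/L.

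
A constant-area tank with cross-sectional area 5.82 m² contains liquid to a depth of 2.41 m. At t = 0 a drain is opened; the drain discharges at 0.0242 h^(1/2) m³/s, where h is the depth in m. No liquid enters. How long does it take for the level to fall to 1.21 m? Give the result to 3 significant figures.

218 s

A dh/dt = −Q_out = −0.0242 √h.
Separate and integrate: 2(√h − √h₀) = −(0.0242/A) t.
t = 2A(√h₀ − √h)/0.0242 = 2·5.82·(√2.41 − √1.21)/0.0242
  = 11.640 × (1.5524 − 1.1000) / 0.0242 = 217.61 s.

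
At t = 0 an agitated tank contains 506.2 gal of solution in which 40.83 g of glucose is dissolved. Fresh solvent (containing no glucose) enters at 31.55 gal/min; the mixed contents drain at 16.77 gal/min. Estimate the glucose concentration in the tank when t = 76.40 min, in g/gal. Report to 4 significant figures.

Let m(t) be the amount of glucose. Volume: V(t) = V₀ + (Q_in − Q_out) t = 506.2 + 14.7800 t; V(76.40) = 1635.39 gal.
Solute balance: dm/dt = 0 − Q_out C = −Q_out m/V(t).
Separate: dm/m = −Q_out dt/V(t) ⇒ ln(m/m₀) = −(Q_out/(Q_in−Q_out)) ln(V/V₀).
m = m₀ (V₀/V)^(Q_out/(Q_in−Q_out)) = 40.83 × (506.2/1635.39)^(1.13464) = 10.7921 g.
C = m/V = 10.7921/1635.39 = 0.00659910 g/gal.

0.006599 g/gal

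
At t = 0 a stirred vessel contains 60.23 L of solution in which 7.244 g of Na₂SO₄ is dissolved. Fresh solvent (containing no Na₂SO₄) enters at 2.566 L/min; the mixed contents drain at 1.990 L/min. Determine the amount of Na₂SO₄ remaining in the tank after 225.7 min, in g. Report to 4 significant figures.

0.1363 g

Let m(t) be the amount of Na₂SO₄. Volume: V(t) = V₀ + (Q_in − Q_out) t = 60.23 + 0.576000 t; V(225.7) = 190.233 L.
Species balance (pure solvent in): dm/dt = −Q_out · m/V(t).
dm/m = −Q_out dt/(V₀ + 0.576000 t); integrating gives ln(m/m₀) = −(Q_out/(Q_in−Q_out)) ln(V/V₀).
m = m₀ (V₀/V)^(Q_out/(Q_in−Q_out)) = 7.244 × (60.23/190.233)^(3.45486) = 0.136260 g.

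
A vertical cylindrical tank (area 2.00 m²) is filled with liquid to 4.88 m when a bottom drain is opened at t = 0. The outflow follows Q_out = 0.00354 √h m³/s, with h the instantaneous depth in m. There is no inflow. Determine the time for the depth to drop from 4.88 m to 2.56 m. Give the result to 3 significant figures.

With no inflow, A dh/dt = −0.00354 √h.
This is separable: 2 d(√h)/dt = −0.00354/A, so √h = √h₀ − (0.00354/(2A)) t.
t = 2A(√h₀ − √h)/0.00354 = 2·2.00·(√4.88 − √2.56)/0.00354
  = 4.0000 × (2.2091 − 1.6000) / 0.00354 = 688.22 s.

688 s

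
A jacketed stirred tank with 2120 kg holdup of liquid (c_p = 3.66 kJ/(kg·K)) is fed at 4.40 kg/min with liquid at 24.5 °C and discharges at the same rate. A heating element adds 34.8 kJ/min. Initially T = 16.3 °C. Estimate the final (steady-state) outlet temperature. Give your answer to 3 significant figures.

26.7 °C

M c_p dT/dt = ṁ c_p (T_in − T) + Q̇.
At steady state dT/dt = 0 ⇒ T_ss = T_in + Q̇/(ṁ c_p) = 24.5 + 34.8/(4.40·3.66) = 26.661 °C.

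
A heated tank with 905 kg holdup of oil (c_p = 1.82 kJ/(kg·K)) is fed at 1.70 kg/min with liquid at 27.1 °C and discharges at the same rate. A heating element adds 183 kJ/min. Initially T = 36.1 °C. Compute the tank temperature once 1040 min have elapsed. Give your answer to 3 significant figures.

79.1 °C

Energy balance: M c_p dT/dt = ṁ c_p (T_in − T) + 183.
Rearrange: dT/dt = (T_ss − T)/τ with τ = M/ṁ = 532.35 min and T_ss = T_in + Q̇/(ṁ c_p) = 86.247 °C.
Solution: T(t) = T_ss + (T₀ − T_ss) e^(−t/τ).
T(1040) = 86.247 + (-50.147)·e^(−1040/532.35) = 86.247 + (-50.147)·0.14176 = 79.138 °C.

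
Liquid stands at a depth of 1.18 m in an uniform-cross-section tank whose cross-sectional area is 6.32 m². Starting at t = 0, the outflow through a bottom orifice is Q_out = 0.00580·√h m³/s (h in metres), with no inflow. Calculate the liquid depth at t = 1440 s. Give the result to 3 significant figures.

0.181 m

A dh/dt = −Q_out = −0.00580 √h.
∫ h^(−1/2) dh = −(0.00580/A) ∫ dt, giving 2√h = 2√h₀ − (0.00580/A) t.
√h = √1.18 − 0.00580·1440/(2·6.32) = 1.0863 − 0.66076 = 0.42552.
h = 0.42552² = 0.18107 m.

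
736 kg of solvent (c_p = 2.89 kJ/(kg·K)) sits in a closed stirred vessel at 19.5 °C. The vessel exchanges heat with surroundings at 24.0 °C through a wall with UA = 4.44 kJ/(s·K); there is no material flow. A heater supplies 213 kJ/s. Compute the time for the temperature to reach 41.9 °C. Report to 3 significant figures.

Unsteady energy balance on the tank contents: M c_p dT/dt = −UA(T − T_amb) + Q̇.
τ = M c_p/UA = 479.06 s; T_ss = T_amb + Q̇/UA = 24.0 + 213/4.44 = 71.973 °C.
T(t) = T_ss + (T₀ − T_ss)e^(−t/τ); set T = 41.9:
t = −τ ln[(T − T_ss)/(T₀ − T_ss)] = −479.06 · ln(0.57311) = 266.68 s.

267 s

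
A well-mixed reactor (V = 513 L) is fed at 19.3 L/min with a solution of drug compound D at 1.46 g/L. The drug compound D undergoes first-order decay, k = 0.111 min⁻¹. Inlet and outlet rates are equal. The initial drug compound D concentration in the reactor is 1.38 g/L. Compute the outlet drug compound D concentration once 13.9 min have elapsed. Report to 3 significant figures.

Species balance: V dC/dt = Q C_in − Q C − k V C.
This is linear with rate a = Q/V + k = 0.14862 min⁻¹.
C_ss = Q C_in/(Q + kV) = 0.36958 g/L; C(t) = C_ss + (C₀ − C_ss) e^(−a t).
C(13.9) = 0.36958 + (1.0104)·e^(−0.14862·13.9) = 0.36958 + (1.0104)·0.12671 = 0.49761 g/L.

0.498 g/L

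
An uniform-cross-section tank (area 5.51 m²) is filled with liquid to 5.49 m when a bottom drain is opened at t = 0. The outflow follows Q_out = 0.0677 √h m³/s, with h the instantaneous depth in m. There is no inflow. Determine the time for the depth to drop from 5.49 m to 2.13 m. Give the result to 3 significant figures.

With no inflow, A dh/dt = −0.0677 √h.
This is separable: 2 d(√h)/dt = −0.0677/A, so √h = √h₀ − (0.0677/(2A)) t.
t = 2A(√h₀ − √h)/0.0677 = 2·5.51·(√5.49 − √2.13)/0.0677
  = 11.020 × (2.3431 − 1.4595) / 0.0677 = 143.83 s.

144 s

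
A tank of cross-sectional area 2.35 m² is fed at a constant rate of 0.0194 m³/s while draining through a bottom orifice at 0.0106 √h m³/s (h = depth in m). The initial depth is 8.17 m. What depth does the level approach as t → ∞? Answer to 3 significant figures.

A dh/dt = Q_in − 0.0106 √h. Steady state requires inflow = outflow:
Q_in = 0.0106 √h_ss ⇒ √h_ss = 0.0194/0.0106 = 1.8302.
h_ss = 1.8302² = 3.3496 m. (Since h₀ = 8.17 m > h_ss, the level will fall toward this value.)

3.35 m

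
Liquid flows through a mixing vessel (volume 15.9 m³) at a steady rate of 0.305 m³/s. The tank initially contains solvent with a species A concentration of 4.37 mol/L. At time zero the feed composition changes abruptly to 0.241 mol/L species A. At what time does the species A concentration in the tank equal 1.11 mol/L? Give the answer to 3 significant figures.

81.2 s

Species balance: V dC/dt = Q(C_in − C) ⇒ τ = V/Q = 52.131 s.
C(t) = C_in + (C₀ − C_in) e^(−t/τ). Set C = 1.11 and solve for t:
e^(−t/τ) = (C − C_in)/(C₀ − C_in) = (1.11 − 0.241)/(4.37 − 0.241) = 0.21046
t = −τ ln(…) = 52.131 × 1.5584 = 81.244 s.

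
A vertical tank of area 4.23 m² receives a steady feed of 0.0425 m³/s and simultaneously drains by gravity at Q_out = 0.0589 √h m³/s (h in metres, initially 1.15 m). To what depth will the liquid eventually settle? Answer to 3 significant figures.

0.521 m

Mass balance (ρ constant): A dh/dt = Q_in − 0.0589 √h. At steady state dh/dt = 0:
Q_in = 0.0589 √h_ss ⇒ √h_ss = 0.0425/0.0589 = 0.72156.
h_ss = 0.72156² = 0.52065 m. (Since h₀ = 1.15 m > h_ss, the level will fall toward this value.)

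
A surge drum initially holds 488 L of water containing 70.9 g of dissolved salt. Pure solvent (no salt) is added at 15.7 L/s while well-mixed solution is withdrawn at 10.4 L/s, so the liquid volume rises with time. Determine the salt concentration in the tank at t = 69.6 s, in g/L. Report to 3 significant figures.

0.0274 g/L

Let m(t) be the amount of salt. Volume: V(t) = V₀ + (Q_in − Q_out) t = 488 + 5.3000 t; V(69.6) = 856.88 L.
Solute balance: dm/dt = 0 − Q_out C = −Q_out m/V(t).
dm/m = −Q_out dt/(V₀ + 5.3000 t); integrating gives ln(m/m₀) = −(Q_out/(Q_in−Q_out)) ln(V/V₀).
m = m₀ (V₀/V)^(Q_out/(Q_in−Q_out)) = 70.9 × (488/856.88)^(1.9623) = 23.489 g.
C = m/V = 23.489/856.88 = 0.027413 g/L.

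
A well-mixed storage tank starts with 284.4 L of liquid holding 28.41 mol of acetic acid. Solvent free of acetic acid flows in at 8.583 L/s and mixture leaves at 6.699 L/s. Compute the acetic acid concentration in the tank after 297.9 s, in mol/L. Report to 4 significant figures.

Let m(t) be the amount of acetic acid. Volume: V(t) = V₀ + (Q_in − Q_out) t = 284.4 + 1.88400 t; V(297.9) = 845.644 L.
Species balance (pure solvent in): dm/dt = −Q_out · m/V(t).
Separate: dm/m = −Q_out dt/V(t) ⇒ ln(m/m₀) = −(Q_out/(Q_in−Q_out)) ln(V/V₀).
m = m₀ (V₀/V)^(Q_out/(Q_in−Q_out)) = 28.41 × (284.4/845.644)^(3.55573) = 0.589784 mol.
C = m/V = 0.589784/845.644 = 0.000697438 mol/L.

0.0006974 mol/L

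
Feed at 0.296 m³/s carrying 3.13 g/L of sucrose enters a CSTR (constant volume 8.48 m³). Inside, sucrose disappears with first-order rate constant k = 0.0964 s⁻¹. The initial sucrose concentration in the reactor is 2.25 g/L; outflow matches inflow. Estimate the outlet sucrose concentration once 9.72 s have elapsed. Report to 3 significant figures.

Species balance: V dC/dt = Q C_in − Q C − k V C.
dC/dt = (Q/V) C_in − (Q/V + k) C; effective rate a = Q/V + k = 0.034906 + 0.0964 = 0.13131 s⁻¹.
C_ss = Q C_in/(Q + kV) = 0.83206 g/L; C(t) = C_ss + (C₀ − C_ss) e^(−a t).
C(9.72) = 0.83206 + (1.4179)·e^(−0.13131·9.72) = 0.83206 + (1.4179)·0.27907 = 1.2278 g/L.

1.23 g/L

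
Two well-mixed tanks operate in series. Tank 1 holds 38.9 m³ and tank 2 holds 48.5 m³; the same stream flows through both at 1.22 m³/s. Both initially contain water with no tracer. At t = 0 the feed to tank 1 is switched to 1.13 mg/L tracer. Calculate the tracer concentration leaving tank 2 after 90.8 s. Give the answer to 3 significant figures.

Time constants: τᵢ = Vᵢ/Q for each well-mixed tank.
τ₁ = 38.9/1.22 = 31.885 s; τ₂ = 48.5/1.22 = 39.754 s.
Tank 1: C₁ = C_in(1 − e^(−t/τ₁)). Tank 2 (τ₁ ≠ τ₂): C₂ = C_in[1 − (τ₁ e^(−t/τ₁) − τ₂ e^(−t/τ₂))/(τ₁ − τ₂)].
At t = 90.8: e^(−t/τ₁) = 0.057977, e^(−t/τ₂) = 0.10187.
C₂ = 1.13·[1 − (31.885·0.057977 − 39.754·0.10187)/(-7.8689)] = 1.13·0.72026 = 0.81390 mg/L.

0.814 mg/L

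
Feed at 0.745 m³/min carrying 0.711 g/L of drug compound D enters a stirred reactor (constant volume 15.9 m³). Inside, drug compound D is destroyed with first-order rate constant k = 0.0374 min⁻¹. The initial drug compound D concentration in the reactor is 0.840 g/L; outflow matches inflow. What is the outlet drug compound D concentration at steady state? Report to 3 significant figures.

0.395 g/L

Accumulation = in − out − consumed: V dC/dt = Q C_in − Q C − k V C.
Steady state (dC/dt = 0): C_ss = Q C_in/(Q + kV) = C_in/(1 + kV/Q).
C_ss = 0.745·0.711/(0.745 + 0.0374·15.9) = 0.52969/1.3397 = 0.39540 g/L.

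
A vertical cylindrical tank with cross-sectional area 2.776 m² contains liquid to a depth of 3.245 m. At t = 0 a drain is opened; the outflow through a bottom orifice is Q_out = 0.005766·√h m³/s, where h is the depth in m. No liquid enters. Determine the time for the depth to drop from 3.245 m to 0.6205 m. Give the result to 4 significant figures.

With no inflow, A dh/dt = −0.005766 √h.
Separate and integrate: 2(√h − √h₀) = −(0.005766/A) t.
t = 2A(√h₀ − √h)/0.005766 = 2·2.776·(√3.245 − √0.6205)/0.005766
  = 5.55200 × (1.80139 − 0.787718) / 0.005766 = 976.049 s.

976.0 s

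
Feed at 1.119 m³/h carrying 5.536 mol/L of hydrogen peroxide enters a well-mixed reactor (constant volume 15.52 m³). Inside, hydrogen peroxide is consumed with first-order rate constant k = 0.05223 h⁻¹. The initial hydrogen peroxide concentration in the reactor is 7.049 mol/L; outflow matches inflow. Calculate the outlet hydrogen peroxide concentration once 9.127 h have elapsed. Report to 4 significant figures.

Accumulation = in − out − consumed: V dC/dt = Q C_in − Q C − k V C.
dC/dt = (Q/V) C_in − (Q/V + k) C; effective rate a = Q/V + k = 0.0721005 + 0.05223 = 0.124331 h⁻¹.
C_ss = Q C_in/(Q + kV) = 3.21038 mol/L; C(t) = C_ss + (C₀ − C_ss) e^(−a t).
C(9.127) = 3.21038 + (3.83862)·e^(−0.124331·9.127) = 3.21038 + (3.83862)·0.321498 = 4.44449 mol/L.

4.444 mol/L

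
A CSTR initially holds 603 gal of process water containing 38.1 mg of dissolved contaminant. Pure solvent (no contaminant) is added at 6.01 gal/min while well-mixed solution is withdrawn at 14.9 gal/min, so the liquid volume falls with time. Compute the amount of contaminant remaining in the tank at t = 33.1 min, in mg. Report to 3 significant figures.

Let m(t) be the amount of contaminant. Volume: V(t) = V₀ + (Q_in − Q_out) t = 603 − 8.8900 t; V(33.1) = 308.74 gal.
Species balance (pure solvent in): dm/dt = −Q_out · m/V(t).
Separate: dm/m = −Q_out dt/V(t) ⇒ ln(m/m₀) = −(Q_out/(Q_in−Q_out)) ln(V/V₀).
m = m₀ (V₀/V)^(Q_out/(Q_in−Q_out)) = 38.1 × (603/308.74)^(-1.6760) = 12.407 mg.

12.4 mg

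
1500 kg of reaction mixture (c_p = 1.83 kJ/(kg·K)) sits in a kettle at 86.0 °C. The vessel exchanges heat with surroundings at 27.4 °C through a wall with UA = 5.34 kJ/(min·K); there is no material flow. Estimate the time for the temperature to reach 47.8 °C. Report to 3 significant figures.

Heat balance on the well-mixed liquid: M c_p dT/dt = −UA(T − T_amb).
τ = M c_p/UA = 514.04 min; T_ss = T_amb = 27.400 °C.
T(t) = T_ss + (T₀ − T_ss)e^(−t/τ); set T = 47.8:
t = −τ ln[(T − T_ss)/(T₀ − T_ss)] = −514.04 · ln(0.34812) = 542.42 min.

542 min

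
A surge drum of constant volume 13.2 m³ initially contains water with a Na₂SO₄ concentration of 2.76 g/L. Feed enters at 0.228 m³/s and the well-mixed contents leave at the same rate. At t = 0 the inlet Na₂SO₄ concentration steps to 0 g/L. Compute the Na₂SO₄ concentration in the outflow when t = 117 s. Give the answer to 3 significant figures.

0.366 g/L

Mass balance on the solute (V constant): V dC/dt = Q(C_in − C).
Rewrite as dC/dt + C/τ = C_in/τ, τ = V/Q = 57.895 s.
C approaches C_in exponentially: C(t) = C_in + (C₀ − C_in) e^(−t/τ).
C(117) = 0 + (2.76 − 0)·e^(−117/57.895) = 0 + (2.7600)·0.13253 = 0.36580 g/L.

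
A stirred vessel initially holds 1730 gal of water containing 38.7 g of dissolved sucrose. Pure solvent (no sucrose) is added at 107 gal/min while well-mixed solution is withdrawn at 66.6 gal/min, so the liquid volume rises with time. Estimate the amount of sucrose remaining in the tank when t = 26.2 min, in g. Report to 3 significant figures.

17.6 g

Let m(t) be the amount of sucrose. Volume: V(t) = V₀ + (Q_in − Q_out) t = 1730 + 40.400 t; V(26.2) = 2788.5 gal.
Solute balance: dm/dt = 0 − Q_out C = −Q_out m/V(t).
dm/m = −Q_out dt/(V₀ + 40.400 t); integrating gives ln(m/m₀) = −(Q_out/(Q_in−Q_out)) ln(V/V₀).
m = m₀ (V₀/V)^(Q_out/(Q_in−Q_out)) = 38.7 × (1730/2788.5)^(1.6485) = 17.617 g.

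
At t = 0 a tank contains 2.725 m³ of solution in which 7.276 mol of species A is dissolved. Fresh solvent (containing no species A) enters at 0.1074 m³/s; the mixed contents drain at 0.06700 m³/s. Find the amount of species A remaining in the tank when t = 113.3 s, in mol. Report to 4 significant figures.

1.419 mol

Total volume: dV/dt = Q_in − Q_out = 0.0404000 m³/s, so V(t) = 2.725 + 0.0404000 t and V(113.3) = 7.30232 m³.
No species A enters, so dm/dt = −Q_out · (m/V).
dm/m = −Q_out dt/(V₀ + 0.0404000 t); integrating gives ln(m/m₀) = −(Q_out/(Q_in−Q_out)) ln(V/V₀).
m = m₀ (V₀/V)^(Q_out/(Q_in−Q_out)) = 7.276 × (2.725/7.30232)^(1.65842) = 1.41884 mol.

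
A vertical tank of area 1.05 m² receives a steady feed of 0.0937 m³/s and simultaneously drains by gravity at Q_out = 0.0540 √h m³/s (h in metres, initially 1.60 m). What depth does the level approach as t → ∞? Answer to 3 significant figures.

3.01 m

A dh/dt = Q_in − 0.0540 √h. Steady state requires inflow = outflow:
Q_in = 0.0540 √h_ss ⇒ √h_ss = 0.0937/0.0540 = 1.7352.
h_ss = 1.7352² = 3.0109 m. (Since h₀ = 1.60 m < h_ss, the level will rise toward this value.)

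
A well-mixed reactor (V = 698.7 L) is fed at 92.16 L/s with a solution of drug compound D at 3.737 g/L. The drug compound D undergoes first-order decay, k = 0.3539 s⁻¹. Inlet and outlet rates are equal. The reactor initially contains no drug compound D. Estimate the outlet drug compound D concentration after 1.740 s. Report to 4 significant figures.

0.5789 g/L

Accumulation = in − out − consumed: V dC/dt = Q C_in − Q C − k V C.
This is linear with rate a = Q/V + k = 0.485802 s⁻¹.
C_ss = Q C_in/(Q + kV) = 1.01465 g/L; C(t) = C_ss + (C₀ − C_ss) e^(−a t).
C(1.740) = 1.01465 + (-1.01465)·e^(−0.485802·1.740) = 1.01465 + (-1.01465)·0.429430 = 0.578927 g/L.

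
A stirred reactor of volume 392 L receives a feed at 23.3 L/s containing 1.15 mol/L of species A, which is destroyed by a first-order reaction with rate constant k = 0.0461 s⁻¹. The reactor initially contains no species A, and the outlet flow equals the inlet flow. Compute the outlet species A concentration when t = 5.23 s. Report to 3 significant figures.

0.275 mol/L

Accumulation = in − out − consumed: V dC/dt = Q C_in − Q C − k V C.
This is linear with rate a = Q/V + k = 0.10554 s⁻¹.
C_ss = Q C_in/(Q + kV) = 0.64767 mol/L; C(t) = C_ss + (C₀ − C_ss) e^(−a t).
C(5.23) = 0.64767 + (-0.64767)·e^(−0.10554·5.23) = 0.64767 + (-0.64767)·0.57582 = 0.27473 mol/L.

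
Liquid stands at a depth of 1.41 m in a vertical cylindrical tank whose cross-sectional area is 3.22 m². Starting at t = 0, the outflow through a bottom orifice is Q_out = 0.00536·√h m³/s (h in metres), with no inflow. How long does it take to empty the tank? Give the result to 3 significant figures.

1430 s

With no inflow, A dh/dt = −0.00536 √h.
∫ h^(−1/2) dh = −(0.00536/A) ∫ dt, giving 2√h = 2√h₀ − (0.00536/A) t.
Tank is empty when √h = 0: t_empty = 2A√h₀/0.00536.
t_empty = 2·3.22·√1.41/0.00536 = 6.4400·1.1874/0.00536 = 1426.7 s.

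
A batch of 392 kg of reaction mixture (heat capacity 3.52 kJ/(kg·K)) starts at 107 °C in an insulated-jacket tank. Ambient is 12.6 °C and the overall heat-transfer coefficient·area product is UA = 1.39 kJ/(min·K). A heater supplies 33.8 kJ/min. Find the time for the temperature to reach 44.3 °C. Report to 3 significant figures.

2230 min

Heat balance on the well-mixed liquid: M c_p dT/dt = −UA(T − T_amb) + Q̇.
τ = M c_p/UA = 992.69 min; T_ss = T_amb + Q̇/UA = 12.6 + 33.8/1.39 = 36.917 °C.
T(t) = T_ss + (T₀ − T_ss)e^(−t/τ); set T = 44.3:
t = −τ ln[(T − T_ss)/(T₀ − T_ss)] = −992.69 · ln(0.10535) = 2234.0 min.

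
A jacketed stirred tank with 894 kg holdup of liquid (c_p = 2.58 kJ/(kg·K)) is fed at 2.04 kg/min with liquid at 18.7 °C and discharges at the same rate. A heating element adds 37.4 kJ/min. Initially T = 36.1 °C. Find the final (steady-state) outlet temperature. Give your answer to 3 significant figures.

25.8 °C

M c_p dT/dt = ṁ c_p (T_in − T) + Q̇.
At steady state dT/dt = 0 ⇒ T_ss = T_in + Q̇/(ṁ c_p) = 18.7 + 37.4/(2.04·2.58) = 25.806 °C.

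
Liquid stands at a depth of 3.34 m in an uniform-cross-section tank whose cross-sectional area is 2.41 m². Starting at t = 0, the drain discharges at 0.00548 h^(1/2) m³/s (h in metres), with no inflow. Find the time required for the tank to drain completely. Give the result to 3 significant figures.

A dh/dt = −Q_out = −0.00548 √h.
This is separable: 2 d(√h)/dt = −0.00548/A, so √h = √h₀ − (0.00548/(2A)) t.
Set h = 0: 2√h₀ = (0.00548/A) t_empty ⇒ t_empty = 2A√h₀/0.00548.
t_empty = 2·2.41·√3.34/0.00548 = 4.8200·1.8276/0.00548 = 1607.5 s.

1610 s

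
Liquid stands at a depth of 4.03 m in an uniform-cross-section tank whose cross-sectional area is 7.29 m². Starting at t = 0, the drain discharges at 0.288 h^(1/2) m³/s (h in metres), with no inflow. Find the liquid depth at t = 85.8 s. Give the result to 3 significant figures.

0.0978 m

Unsteady balance on liquid volume: A dh/dt = −0.288 √h.
∫ h^(−1/2) dh = −(0.288/A) ∫ dt, giving 2√h = 2√h₀ − (0.288/A) t.
√h = √4.03 − 0.288·85.8/(2·7.29) = 2.0075 − 1.6948 = 0.31267.
h = 0.31267² = 0.097763 m.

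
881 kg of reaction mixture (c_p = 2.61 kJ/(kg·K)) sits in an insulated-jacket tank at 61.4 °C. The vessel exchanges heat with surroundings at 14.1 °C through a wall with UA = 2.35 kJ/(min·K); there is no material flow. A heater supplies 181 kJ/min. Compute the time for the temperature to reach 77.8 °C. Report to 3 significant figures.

785 min

Lumped-capacitance energy balance: M c_p dT/dt = UA(T_amb − T) + Q̇.
τ = M c_p/UA = 978.47 min; T_ss = T_amb + Q̇/UA = 14.1 + 181/2.35 = 91.121 °C.
T(t) = T_ss + (T₀ − T_ss)e^(−t/τ); set T = 77.8:
t = −τ ln[(T − T_ss)/(T₀ − T_ss)] = −978.47 · ln(0.44821) = 785.22 min.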